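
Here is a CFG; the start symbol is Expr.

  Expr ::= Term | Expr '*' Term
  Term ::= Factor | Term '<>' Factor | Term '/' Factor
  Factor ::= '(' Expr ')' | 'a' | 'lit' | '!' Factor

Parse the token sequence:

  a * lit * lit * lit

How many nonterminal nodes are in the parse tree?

[Expr [Expr [Expr [Expr [Term [Factor a]]] * [Term [Factor lit]]] * [Term [Factor lit]]] * [Term [Factor lit]]]

12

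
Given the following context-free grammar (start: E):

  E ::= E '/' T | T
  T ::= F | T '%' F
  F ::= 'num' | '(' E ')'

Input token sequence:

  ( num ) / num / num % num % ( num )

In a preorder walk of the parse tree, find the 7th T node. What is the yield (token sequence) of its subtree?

num

[E [E [E [T [F ( [E [T [F num]]] )]]] / [T [F num]]] / [T [T [T [F num]] % [F num]] % [F ( [E [T [F num]]] )]]]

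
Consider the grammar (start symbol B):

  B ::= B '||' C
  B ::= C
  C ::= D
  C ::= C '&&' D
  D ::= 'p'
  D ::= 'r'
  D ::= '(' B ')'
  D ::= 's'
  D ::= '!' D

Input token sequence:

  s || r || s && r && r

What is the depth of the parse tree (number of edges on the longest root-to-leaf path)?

5

[B [B [B [C [D s]]] || [C [D r]]] || [C [C [C [D s]] && [D r]] && [D r]]]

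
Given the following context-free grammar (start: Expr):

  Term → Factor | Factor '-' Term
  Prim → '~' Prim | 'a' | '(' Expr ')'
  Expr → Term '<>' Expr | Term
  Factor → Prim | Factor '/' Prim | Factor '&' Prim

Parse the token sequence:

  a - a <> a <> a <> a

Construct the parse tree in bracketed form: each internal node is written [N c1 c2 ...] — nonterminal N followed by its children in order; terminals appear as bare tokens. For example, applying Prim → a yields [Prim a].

[Expr [Term [Factor [Prim a]] - [Term [Factor [Prim a]]]] <> [Expr [Term [Factor [Prim a]]] <> [Expr [Term [Factor [Prim a]]] <> [Expr [Term [Factor [Prim a]]]]]]]

Expr
Term <> Expr
Factor - Term <> Expr
Prim - Term <> Expr
a - Term <> Expr
a - Factor <> Expr
a - Prim <> Expr
a - a <> Expr
a - a <> Term <> Expr
a - a <> Factor <> Expr
a - a <> Prim <> Expr
a - a <> a <> Expr
a - a <> a <> Term <> Expr
a - a <> a <> Factor <> Expr
a - a <> a <> Prim <> Expr
a - a <> a <> a <> Expr
a - a <> a <> a <> Term
a - a <> a <> a <> Factor
a - a <> a <> a <> Prim
a - a <> a <> a <> a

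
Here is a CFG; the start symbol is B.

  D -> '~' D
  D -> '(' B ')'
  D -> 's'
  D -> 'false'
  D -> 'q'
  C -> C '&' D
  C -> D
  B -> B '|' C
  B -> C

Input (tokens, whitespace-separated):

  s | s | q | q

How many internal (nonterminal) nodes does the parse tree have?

12

[B [B [B [B [C [D s]]] | [C [D s]]] | [C [D q]]] | [C [D q]]]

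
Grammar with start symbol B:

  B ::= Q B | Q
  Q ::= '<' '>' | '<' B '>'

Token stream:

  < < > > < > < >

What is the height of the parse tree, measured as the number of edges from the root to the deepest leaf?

[B [Q < [B [Q < >]] >] [B [Q < >] [B [Q < >]]]]

4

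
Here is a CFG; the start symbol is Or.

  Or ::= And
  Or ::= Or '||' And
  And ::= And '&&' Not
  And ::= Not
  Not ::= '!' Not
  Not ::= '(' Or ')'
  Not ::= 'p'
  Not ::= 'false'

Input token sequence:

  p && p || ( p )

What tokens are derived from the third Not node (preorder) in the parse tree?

( p )

[Or [Or [And [And [Not p]] && [Not p]]] || [And [Not ( [Or [And [Not p]]] )]]]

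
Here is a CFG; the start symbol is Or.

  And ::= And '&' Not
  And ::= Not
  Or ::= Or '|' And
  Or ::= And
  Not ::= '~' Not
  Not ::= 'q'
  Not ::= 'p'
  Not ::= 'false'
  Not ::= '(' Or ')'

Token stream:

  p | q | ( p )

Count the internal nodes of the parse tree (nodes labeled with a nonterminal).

12

[Or [Or [Or [And [Not p]]] | [And [Not q]]] | [And [Not ( [Or [And [Not p]]] )]]]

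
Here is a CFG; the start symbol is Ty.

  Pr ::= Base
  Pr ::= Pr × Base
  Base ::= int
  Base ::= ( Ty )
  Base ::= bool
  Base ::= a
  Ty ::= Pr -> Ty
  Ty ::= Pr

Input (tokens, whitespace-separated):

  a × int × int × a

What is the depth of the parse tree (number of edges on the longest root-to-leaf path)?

[Ty [Pr [Pr [Pr [Pr [Base a]] × [Base int]] × [Base int]] × [Base a]]]

6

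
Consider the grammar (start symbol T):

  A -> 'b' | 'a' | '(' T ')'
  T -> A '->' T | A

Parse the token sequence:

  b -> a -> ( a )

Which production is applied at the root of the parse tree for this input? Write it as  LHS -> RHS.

T -> A '->' T

[T [A b] -> [T [A a] -> [T [A ( [T [A a]] )]]]]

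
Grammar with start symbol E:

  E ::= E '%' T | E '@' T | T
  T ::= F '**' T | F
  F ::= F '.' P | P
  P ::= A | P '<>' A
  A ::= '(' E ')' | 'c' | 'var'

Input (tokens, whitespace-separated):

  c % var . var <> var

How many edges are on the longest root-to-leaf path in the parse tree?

6

[E [E [T [F [P [A c]]]]] % [T [F [F [P [A var]]] . [P [P [A var]] <> [A var]]]]]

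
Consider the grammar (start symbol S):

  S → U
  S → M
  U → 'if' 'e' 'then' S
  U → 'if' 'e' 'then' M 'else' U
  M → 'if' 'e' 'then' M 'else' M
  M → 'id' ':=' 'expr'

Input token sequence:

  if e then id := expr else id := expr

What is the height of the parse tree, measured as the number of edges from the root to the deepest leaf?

3

[S [M if e then [M id := expr] else [M id := expr]]]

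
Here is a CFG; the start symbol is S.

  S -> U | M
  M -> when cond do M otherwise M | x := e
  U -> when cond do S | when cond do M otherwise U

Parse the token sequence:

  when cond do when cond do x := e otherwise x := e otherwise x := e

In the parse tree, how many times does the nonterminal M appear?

[S [M when cond do [M when cond do [M x := e] otherwise [M x := e]] otherwise [M x := e]]]

5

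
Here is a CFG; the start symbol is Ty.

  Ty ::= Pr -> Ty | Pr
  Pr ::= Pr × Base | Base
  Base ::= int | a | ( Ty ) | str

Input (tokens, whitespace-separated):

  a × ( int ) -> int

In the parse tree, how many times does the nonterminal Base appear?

[Ty [Pr [Pr [Base a]] × [Base ( [Ty [Pr [Base int]]] )]] -> [Ty [Pr [Base int]]]]

4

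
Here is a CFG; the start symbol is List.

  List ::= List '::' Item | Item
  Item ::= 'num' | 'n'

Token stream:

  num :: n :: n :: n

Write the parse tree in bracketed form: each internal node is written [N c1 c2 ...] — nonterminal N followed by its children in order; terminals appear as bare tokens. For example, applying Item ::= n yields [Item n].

List
List :: Item
List :: Item :: Item
List :: Item :: Item :: Item
Item :: Item :: Item :: Item
num :: Item :: Item :: Item
num :: n :: Item :: Item
num :: n :: n :: Item
num :: n :: n :: n

[List [List [List [List [Item num]] :: [Item n]] :: [Item n]] :: [Item n]]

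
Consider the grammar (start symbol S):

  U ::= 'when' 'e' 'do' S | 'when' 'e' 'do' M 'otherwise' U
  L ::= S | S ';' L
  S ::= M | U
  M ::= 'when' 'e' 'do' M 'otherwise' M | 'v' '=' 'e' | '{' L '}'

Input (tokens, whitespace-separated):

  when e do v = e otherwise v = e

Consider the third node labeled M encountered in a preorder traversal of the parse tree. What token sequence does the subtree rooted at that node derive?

[S [M when e do [M v = e] otherwise [M v = e]]]

v = e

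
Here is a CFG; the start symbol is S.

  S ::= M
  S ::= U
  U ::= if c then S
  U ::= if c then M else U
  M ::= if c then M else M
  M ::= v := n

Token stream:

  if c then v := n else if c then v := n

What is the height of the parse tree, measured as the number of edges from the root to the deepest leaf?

[S [U if c then [M v := n] else [U if c then [S [M v := n]]]]]

5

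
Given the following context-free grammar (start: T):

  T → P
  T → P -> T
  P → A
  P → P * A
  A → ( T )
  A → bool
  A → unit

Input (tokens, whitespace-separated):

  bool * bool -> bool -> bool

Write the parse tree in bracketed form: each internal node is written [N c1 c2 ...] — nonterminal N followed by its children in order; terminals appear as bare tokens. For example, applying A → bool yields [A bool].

[T [P [P [A bool]] * [A bool]] -> [T [P [A bool]] -> [T [P [A bool]]]]]

T
P -> T
P * A -> T
A * A -> T
bool * A -> T
bool * bool -> T
bool * bool -> P -> T
bool * bool -> A -> T
bool * bool -> bool -> T
bool * bool -> bool -> P
bool * bool -> bool -> A
bool * bool -> bool -> bool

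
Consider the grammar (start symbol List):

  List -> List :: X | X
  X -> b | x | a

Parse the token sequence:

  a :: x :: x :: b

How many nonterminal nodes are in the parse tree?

8

[List [List [List [List [X a]] :: [X x]] :: [X x]] :: [X b]]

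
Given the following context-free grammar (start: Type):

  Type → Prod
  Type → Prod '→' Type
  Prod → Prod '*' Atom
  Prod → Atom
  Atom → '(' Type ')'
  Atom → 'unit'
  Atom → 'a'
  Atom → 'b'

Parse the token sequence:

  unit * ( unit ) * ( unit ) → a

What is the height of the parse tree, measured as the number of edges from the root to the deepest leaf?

[Type [Prod [Prod [Prod [Atom unit]] * [Atom ( [Type [Prod [Atom unit]]] )]] * [Atom ( [Type [Prod [Atom unit]]] )]] → [Type [Prod [Atom a]]]]

7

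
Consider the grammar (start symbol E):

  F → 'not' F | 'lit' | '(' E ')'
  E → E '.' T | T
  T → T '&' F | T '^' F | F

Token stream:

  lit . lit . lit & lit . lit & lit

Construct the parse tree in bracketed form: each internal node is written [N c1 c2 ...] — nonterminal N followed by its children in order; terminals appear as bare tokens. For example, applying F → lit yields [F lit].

[E [E [E [E [T [F lit]]] . [T [F lit]]] . [T [T [F lit]] & [F lit]]] . [T [T [F lit]] & [F lit]]]

E
E . T
E . T . T
E . T . T . T
T . T . T . T
F . T . T . T
lit . T . T . T
lit . F . T . T
lit . lit . T . T
lit . lit . T & F . T
lit . lit . F & F . T
lit . lit . lit & F . T
lit . lit . lit & lit . T
lit . lit . lit & lit . T & F
lit . lit . lit & lit . F & F
lit . lit . lit & lit . lit & F
lit . lit . lit & lit . lit & lit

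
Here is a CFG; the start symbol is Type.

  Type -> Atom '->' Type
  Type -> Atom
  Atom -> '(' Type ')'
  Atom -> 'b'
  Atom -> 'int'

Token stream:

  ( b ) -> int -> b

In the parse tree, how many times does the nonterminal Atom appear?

4

[Type [Atom ( [Type [Atom b]] )] -> [Type [Atom int] -> [Type [Atom b]]]]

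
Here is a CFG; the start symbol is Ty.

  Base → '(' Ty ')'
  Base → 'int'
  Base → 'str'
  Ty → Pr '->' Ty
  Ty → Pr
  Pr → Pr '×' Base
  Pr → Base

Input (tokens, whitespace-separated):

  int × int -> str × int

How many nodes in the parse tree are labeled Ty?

2

[Ty [Pr [Pr [Base int]] × [Base int]] -> [Ty [Pr [Pr [Base str]] × [Base int]]]]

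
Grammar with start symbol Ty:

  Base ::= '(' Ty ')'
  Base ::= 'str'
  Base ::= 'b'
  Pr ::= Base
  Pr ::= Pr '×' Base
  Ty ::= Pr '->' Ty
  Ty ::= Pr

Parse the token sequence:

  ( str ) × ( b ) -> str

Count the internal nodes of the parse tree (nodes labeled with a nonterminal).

14

[Ty [Pr [Pr [Base ( [Ty [Pr [Base str]]] )]] × [Base ( [Ty [Pr [Base b]]] )]] -> [Ty [Pr [Base str]]]]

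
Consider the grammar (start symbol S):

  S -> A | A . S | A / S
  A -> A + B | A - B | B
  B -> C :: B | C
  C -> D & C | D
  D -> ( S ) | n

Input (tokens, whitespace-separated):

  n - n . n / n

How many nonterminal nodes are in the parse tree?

[S [A [A [B [C [D n]]]] - [B [C [D n]]]] . [S [A [B [C [D n]]]] / [S [A [B [C [D n]]]]]]]

19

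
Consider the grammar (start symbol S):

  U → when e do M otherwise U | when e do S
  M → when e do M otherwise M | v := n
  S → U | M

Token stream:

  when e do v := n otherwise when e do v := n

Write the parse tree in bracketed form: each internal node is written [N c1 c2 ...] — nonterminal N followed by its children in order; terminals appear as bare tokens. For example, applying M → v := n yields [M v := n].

[S [U when e do [M v := n] otherwise [U when e do [S [M v := n]]]]]

S
U
when e do M otherwise U
when e do v := n otherwise U
when e do v := n otherwise when e do S
when e do v := n otherwise when e do M
when e do v := n otherwise when e do v := n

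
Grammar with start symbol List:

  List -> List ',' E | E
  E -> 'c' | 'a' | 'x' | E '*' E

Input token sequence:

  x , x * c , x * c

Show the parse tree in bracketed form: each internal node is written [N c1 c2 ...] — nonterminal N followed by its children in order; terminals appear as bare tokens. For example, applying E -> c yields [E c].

[List [List [List [E x]] , [E [E x] * [E c]]] , [E [E x] * [E c]]]

List
List , E
List , E , E
E , E , E
x , E , E
x , E * E , E
x , x * E , E
x , x * c , E
x , x * c , E * E
x , x * c , x * E
x , x * c , x * c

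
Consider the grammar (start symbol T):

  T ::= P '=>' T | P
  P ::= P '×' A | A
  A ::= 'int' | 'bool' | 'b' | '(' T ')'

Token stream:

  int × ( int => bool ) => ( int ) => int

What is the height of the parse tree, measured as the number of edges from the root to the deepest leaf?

[T [P [P [A int]] × [A ( [T [P [A int]] => [T [P [A bool]]]] )]] => [T [P [A ( [T [P [A int]]] )]] => [T [P [A int]]]]]

7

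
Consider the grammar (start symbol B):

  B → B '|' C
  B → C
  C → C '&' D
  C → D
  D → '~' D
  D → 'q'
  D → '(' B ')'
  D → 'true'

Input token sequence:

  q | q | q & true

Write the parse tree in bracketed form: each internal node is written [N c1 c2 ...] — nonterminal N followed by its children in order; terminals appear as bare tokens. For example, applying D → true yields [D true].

[B [B [B [C [D q]]] | [C [D q]]] | [C [C [D q]] & [D true]]]

B
B | C
B | C | C
C | C | C
D | C | C
q | C | C
q | D | C
q | q | C
q | q | C & D
q | q | D & D
q | q | q & D
q | q | q & true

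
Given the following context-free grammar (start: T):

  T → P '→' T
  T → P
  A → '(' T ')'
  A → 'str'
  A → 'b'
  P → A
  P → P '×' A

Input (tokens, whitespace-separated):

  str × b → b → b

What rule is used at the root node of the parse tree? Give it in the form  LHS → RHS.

T → P '→' T

[T [P [P [A str]] × [A b]] → [T [P [A b]] → [T [P [A b]]]]]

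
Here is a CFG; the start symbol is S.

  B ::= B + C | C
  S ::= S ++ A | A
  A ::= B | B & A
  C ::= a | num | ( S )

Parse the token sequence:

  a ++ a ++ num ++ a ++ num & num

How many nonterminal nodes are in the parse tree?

[S [S [S [S [S [A [B [C a]]]] ++ [A [B [C a]]]] ++ [A [B [C num]]]] ++ [A [B [C a]]]] ++ [A [B [C num]] & [A [B [C num]]]]]

23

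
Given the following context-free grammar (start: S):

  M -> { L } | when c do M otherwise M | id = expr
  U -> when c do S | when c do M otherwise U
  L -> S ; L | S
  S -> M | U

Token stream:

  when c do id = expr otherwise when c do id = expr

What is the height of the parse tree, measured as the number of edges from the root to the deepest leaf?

[S [U when c do [M id = expr] otherwise [U when c do [S [M id = expr]]]]]

5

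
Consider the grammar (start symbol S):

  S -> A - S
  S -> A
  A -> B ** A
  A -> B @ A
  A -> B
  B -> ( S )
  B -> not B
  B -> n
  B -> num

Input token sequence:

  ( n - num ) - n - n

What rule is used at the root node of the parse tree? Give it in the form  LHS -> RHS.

S -> A - S

[S [A [B ( [S [A [B n]] - [S [A [B num]]]] )]] - [S [A [B n]] - [S [A [B n]]]]]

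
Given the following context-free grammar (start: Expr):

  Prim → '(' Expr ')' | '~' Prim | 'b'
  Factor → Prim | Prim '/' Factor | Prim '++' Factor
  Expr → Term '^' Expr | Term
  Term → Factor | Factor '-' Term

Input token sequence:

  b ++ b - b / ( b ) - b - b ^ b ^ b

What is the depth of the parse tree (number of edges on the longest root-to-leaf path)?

[Expr [Term [Factor [Prim b] ++ [Factor [Prim b]]] - [Term [Factor [Prim b] / [Factor [Prim ( [Expr [Term [Factor [Prim b]]]] )]]] - [Term [Factor [Prim b]] - [Term [Factor [Prim b]]]]]] ^ [Expr [Term [Factor [Prim b]]] ^ [Expr [Term [Factor [Prim b]]]]]]

10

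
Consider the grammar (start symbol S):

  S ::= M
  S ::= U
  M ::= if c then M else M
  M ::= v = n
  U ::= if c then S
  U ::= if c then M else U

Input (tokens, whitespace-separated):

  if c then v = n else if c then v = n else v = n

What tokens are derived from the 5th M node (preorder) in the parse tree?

[S [M if c then [M v = n] else [M if c then [M v = n] else [M v = n]]]]

v = n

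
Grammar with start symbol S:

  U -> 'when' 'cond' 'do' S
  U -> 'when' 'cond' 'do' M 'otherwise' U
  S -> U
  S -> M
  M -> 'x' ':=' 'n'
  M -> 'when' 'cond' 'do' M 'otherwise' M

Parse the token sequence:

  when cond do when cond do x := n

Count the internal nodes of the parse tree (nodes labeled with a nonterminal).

6

[S [U when cond do [S [U when cond do [S [M x := n]]]]]]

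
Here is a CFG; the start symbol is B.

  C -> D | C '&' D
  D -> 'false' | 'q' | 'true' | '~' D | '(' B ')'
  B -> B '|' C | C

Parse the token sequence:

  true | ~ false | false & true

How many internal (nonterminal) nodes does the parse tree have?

12

[B [B [B [C [D true]]] | [C [D ~ [D false]]]] | [C [C [D false]] & [D true]]]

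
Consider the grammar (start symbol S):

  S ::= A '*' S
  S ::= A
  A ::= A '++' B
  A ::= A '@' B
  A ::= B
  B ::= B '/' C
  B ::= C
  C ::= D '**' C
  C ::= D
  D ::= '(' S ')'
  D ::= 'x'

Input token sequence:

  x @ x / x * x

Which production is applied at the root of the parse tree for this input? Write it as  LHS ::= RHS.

S ::= A '*' S

[S [A [A [B [C [D x]]]] @ [B [B [C [D x]]] / [C [D x]]]] * [S [A [B [C [D x]]]]]]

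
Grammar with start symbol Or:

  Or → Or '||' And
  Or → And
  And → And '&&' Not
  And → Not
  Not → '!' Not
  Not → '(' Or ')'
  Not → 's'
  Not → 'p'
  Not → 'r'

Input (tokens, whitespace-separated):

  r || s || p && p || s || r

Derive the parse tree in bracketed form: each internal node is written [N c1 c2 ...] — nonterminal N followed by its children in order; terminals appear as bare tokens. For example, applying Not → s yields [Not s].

Or
Or || And
Or || And || And
Or || And || And || And
Or || And || And || And || And
And || And || And || And || And
Not || And || And || And || And
r || And || And || And || And
r || Not || And || And || And
r || s || And || And || And
r || s || And && Not || And || And
r || s || Not && Not || And || And
r || s || p && Not || And || And
r || s || p && p || And || And
r || s || p && p || Not || And
r || s || p && p || s || And
r || s || p && p || s || Not
r || s || p && p || s || r

[Or [Or [Or [Or [Or [And [Not r]]] || [And [Not s]]] || [And [And [Not p]] && [Not p]]] || [And [Not s]]] || [And [Not r]]]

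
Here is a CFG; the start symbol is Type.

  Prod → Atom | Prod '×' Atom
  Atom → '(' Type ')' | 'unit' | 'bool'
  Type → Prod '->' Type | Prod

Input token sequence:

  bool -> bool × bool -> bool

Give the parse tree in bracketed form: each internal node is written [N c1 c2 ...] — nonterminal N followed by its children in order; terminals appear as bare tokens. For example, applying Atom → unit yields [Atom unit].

Type
Prod -> Type
Atom -> Type
bool -> Type
bool -> Prod -> Type
bool -> Prod × Atom -> Type
bool -> Atom × Atom -> Type
bool -> bool × Atom -> Type
bool -> bool × bool -> Type
bool -> bool × bool -> Prod
bool -> bool × bool -> Atom
bool -> bool × bool -> bool

[Type [Prod [Atom bool]] -> [Type [Prod [Prod [Atom bool]] × [Atom bool]] -> [Type [Prod [Atom bool]]]]]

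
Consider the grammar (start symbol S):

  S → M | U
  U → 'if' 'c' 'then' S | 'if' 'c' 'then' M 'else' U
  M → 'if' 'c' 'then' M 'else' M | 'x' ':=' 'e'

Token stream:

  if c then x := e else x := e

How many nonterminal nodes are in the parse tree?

4

[S [M if c then [M x := e] else [M x := e]]]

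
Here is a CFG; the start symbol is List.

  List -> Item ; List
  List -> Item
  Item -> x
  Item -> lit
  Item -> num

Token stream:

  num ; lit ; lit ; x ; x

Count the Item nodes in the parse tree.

5

[List [Item num] ; [List [Item lit] ; [List [Item lit] ; [List [Item x] ; [List [Item x]]]]]]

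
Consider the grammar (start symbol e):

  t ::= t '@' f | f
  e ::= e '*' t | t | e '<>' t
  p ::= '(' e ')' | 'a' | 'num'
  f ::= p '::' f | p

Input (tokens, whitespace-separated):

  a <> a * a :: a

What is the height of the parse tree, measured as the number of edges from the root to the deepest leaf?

6

[e [e [e [t [f [p a]]]] <> [t [f [p a]]]] * [t [f [p a] :: [f [p a]]]]]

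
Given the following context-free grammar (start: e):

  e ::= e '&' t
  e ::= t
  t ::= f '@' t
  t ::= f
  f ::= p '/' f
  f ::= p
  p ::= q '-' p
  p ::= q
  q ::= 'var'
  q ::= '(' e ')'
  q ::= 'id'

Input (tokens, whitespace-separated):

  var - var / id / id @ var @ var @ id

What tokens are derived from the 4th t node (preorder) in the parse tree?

id

[e [t [f [p [q var] - [p [q var]]] / [f [p [q id]] / [f [p [q id]]]]] @ [t [f [p [q var]]] @ [t [f [p [q var]]] @ [t [f [p [q id]]]]]]]]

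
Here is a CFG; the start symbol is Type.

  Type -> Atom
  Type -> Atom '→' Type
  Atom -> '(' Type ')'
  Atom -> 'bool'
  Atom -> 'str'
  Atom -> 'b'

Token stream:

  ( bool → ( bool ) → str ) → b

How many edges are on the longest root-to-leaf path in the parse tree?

7

[Type [Atom ( [Type [Atom bool] → [Type [Atom ( [Type [Atom bool]] )] → [Type [Atom str]]]] )] → [Type [Atom b]]]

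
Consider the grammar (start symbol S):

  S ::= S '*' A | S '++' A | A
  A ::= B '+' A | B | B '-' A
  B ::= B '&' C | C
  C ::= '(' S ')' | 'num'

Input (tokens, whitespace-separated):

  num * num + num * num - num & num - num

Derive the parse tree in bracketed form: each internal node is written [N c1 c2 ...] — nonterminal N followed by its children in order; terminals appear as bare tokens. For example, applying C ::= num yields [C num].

S
S * A
S * A * A
A * A * A
B * A * A
C * A * A
num * A * A
num * B + A * A
num * C + A * A
num * num + A * A
num * num + B * A
num * num + C * A
num * num + num * A
num * num + num * B - A
num * num + num * C - A
num * num + num * num - A
num * num + num * num - B - A
num * num + num * num - B & C - A
num * num + num * num - C & C - A
num * num + num * num - num & C - A
num * num + num * num - num & num - A
num * num + num * num - num & num - B
num * num + num * num - num & num - C
num * num + num * num - num & num - num

[S [S [S [A [B [C num]]]] * [A [B [C num]] + [A [B [C num]]]]] * [A [B [C num]] - [A [B [B [C num]] & [C num]] - [A [B [C num]]]]]]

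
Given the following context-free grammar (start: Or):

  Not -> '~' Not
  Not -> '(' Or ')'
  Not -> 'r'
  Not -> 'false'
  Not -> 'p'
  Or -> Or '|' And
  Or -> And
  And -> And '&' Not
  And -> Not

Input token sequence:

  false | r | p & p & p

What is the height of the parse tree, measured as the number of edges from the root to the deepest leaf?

5

[Or [Or [Or [And [Not false]]] | [And [Not r]]] | [And [And [And [Not p]] & [Not p]] & [Not p]]]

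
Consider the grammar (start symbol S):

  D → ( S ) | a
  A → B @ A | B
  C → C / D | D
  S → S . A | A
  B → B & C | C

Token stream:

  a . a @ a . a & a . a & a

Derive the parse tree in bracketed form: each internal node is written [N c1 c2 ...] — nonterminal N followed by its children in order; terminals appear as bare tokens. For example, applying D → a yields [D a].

[S [S [S [S [A [B [C [D a]]]]] . [A [B [C [D a]]] @ [A [B [C [D a]]]]]] . [A [B [B [C [D a]]] & [C [D a]]]]] . [A [B [B [C [D a]]] & [C [D a]]]]]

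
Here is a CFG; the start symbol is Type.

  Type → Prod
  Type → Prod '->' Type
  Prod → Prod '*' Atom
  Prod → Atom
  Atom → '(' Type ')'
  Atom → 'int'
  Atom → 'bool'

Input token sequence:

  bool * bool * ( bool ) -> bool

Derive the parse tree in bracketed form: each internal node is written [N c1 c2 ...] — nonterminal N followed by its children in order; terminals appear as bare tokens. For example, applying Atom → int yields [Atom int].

Type
Prod -> Type
Prod * Atom -> Type
Prod * Atom * Atom -> Type
Atom * Atom * Atom -> Type
bool * Atom * Atom -> Type
bool * bool * Atom -> Type
bool * bool * ( Type ) -> Type
bool * bool * ( Prod ) -> Type
bool * bool * ( Atom ) -> Type
bool * bool * ( bool ) -> Type
bool * bool * ( bool ) -> Prod
bool * bool * ( bool ) -> Atom
bool * bool * ( bool ) -> bool

[Type [Prod [Prod [Prod [Atom bool]] * [Atom bool]] * [Atom ( [Type [Prod [Atom bool]]] )]] -> [Type [Prod [Atom bool]]]]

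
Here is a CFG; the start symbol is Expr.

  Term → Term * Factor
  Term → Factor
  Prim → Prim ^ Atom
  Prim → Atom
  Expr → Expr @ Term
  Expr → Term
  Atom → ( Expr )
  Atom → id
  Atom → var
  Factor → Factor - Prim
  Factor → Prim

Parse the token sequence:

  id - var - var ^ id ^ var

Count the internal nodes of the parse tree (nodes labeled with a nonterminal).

[Expr [Term [Factor [Factor [Factor [Prim [Atom id]]] - [Prim [Atom var]]] - [Prim [Prim [Prim [Atom var]] ^ [Atom id]] ^ [Atom var]]]]]

15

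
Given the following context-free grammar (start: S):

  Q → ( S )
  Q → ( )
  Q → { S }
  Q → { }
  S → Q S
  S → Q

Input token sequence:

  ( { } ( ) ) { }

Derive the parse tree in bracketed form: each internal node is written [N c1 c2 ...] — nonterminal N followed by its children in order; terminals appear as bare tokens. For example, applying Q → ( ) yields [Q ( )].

[S [Q ( [S [Q { }] [S [Q ( )]]] )] [S [Q { }]]]

S
Q S
( S ) S
( Q S ) S
( { } S ) S
( { } Q ) S
( { } ( ) ) S
( { } ( ) ) Q
( { } ( ) ) { }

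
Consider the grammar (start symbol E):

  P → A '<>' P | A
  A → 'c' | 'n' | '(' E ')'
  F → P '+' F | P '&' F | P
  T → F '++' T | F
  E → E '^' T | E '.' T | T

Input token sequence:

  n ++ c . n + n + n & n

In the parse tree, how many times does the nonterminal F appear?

[E [E [T [F [P [A n]]] ++ [T [F [P [A c]]]]]] . [T [F [P [A n]] + [F [P [A n]] + [F [P [A n]] & [F [P [A n]]]]]]]]

6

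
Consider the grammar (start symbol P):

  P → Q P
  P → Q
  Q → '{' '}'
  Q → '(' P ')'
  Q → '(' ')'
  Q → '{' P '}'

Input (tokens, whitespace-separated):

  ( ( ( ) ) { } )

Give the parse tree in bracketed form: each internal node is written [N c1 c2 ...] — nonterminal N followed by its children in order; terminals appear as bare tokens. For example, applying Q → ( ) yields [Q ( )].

[P [Q ( [P [Q ( [P [Q ( )]] )] [P [Q { }]]] )]]

P
Q
( P )
( Q P )
( ( P ) P )
( ( Q ) P )
( ( ( ) ) P )
( ( ( ) ) Q )
( ( ( ) ) { } )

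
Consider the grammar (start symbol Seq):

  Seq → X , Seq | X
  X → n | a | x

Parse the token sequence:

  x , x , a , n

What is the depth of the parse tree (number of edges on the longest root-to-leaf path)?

[Seq [X x] , [Seq [X x] , [Seq [X a] , [Seq [X n]]]]]

5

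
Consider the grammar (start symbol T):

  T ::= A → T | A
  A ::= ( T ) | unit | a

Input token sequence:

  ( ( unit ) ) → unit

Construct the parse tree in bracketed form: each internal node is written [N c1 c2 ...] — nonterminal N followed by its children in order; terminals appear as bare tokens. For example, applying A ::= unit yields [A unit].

[T [A ( [T [A ( [T [A unit]] )]] )] → [T [A unit]]]

T
A → T
( T ) → T
( A ) → T
( ( T ) ) → T
( ( A ) ) → T
( ( unit ) ) → T
( ( unit ) ) → A
( ( unit ) ) → unit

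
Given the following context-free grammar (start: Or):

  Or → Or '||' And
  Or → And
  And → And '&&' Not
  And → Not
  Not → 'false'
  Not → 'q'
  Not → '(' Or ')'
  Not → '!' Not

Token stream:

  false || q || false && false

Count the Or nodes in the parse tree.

3

[Or [Or [Or [And [Not false]]] || [And [Not q]]] || [And [And [Not false]] && [Not false]]]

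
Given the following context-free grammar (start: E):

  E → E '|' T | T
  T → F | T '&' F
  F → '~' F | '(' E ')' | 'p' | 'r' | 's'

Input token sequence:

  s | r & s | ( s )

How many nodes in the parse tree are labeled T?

[E [E [E [T [F s]]] | [T [T [F r]] & [F s]]] | [T [F ( [E [T [F s]]] )]]]

5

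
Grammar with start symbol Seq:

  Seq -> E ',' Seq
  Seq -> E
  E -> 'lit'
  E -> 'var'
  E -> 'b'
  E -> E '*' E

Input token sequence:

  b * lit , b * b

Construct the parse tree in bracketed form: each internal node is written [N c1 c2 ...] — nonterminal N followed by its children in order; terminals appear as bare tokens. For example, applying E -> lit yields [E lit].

Seq
E , Seq
E * E , Seq
b * E , Seq
b * lit , Seq
b * lit , E
b * lit , E * E
b * lit , b * E
b * lit , b * b

[Seq [E [E b] * [E lit]] , [Seq [E [E b] * [E b]]]]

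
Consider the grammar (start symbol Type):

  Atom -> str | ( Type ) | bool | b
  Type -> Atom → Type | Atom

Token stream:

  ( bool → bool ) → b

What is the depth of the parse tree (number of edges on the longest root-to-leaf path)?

[Type [Atom ( [Type [Atom bool] → [Type [Atom bool]]] )] → [Type [Atom b]]]

5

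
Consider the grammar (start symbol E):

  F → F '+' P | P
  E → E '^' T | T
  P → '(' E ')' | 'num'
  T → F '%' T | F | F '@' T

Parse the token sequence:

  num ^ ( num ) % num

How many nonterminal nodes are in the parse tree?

[E [E [T [F [P num]]]] ^ [T [F [P ( [E [T [F [P num]]]] )]] % [T [F [P num]]]]]

15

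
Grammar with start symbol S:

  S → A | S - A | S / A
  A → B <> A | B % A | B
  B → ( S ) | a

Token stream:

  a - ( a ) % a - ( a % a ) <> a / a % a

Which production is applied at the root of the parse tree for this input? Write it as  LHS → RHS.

[S [S [S [S [A [B a]]] - [A [B ( [S [A [B a]]] )] % [A [B a]]]] - [A [B ( [S [A [B a] % [A [B a]]]] )] <> [A [B a]]]] / [A [B a] % [A [B a]]]]

S → S / A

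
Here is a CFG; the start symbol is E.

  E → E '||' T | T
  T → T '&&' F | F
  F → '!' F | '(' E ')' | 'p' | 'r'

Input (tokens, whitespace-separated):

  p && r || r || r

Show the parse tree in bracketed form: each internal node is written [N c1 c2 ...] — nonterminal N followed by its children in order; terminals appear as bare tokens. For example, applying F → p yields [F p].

E
E || T
E || T || T
T || T || T
T && F || T || T
F && F || T || T
p && F || T || T
p && r || T || T
p && r || F || T
p && r || r || T
p && r || r || F
p && r || r || r

[E [E [E [T [T [F p]] && [F r]]] || [T [F r]]] || [T [F r]]]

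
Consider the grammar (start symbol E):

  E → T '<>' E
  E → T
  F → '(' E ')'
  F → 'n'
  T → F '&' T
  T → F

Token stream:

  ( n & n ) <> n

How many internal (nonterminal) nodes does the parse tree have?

[E [T [F ( [E [T [F n] & [T [F n]]]] )]] <> [E [T [F n]]]]

11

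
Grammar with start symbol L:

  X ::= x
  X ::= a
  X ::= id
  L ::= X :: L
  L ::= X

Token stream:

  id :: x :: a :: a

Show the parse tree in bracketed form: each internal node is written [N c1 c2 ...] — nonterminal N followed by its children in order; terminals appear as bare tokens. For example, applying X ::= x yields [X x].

[L [X id] :: [L [X x] :: [L [X a] :: [L [X a]]]]]

L
X :: L
id :: L
id :: X :: L
id :: x :: L
id :: x :: X :: L
id :: x :: a :: L
id :: x :: a :: X
id :: x :: a :: a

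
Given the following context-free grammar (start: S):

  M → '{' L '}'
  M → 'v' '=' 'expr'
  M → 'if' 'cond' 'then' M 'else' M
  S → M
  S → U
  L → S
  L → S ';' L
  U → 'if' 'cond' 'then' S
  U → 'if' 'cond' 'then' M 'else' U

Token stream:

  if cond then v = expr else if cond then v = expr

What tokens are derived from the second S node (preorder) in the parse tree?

v = expr

[S [U if cond then [M v = expr] else [U if cond then [S [M v = expr]]]]]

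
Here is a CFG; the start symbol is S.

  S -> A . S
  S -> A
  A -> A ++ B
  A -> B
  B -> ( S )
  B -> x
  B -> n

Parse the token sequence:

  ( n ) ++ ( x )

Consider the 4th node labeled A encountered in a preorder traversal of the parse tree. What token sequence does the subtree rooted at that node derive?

[S [A [A [B ( [S [A [B n]]] )]] ++ [B ( [S [A [B x]]] )]]]

x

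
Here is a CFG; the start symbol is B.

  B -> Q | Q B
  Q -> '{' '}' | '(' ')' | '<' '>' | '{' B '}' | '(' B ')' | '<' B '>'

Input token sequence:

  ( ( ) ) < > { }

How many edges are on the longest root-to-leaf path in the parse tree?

[B [Q ( [B [Q ( )]] )] [B [Q < >] [B [Q { }]]]]

4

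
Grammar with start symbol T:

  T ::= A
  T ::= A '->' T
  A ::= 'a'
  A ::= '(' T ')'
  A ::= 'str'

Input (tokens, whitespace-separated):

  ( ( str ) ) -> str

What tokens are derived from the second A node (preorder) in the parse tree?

( str )

[T [A ( [T [A ( [T [A str]] )]] )] -> [T [A str]]]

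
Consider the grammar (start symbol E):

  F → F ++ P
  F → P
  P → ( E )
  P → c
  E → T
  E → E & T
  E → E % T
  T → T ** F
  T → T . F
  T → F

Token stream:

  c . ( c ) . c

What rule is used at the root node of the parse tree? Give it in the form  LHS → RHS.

E → T

[E [T [T [T [F [P c]]] . [F [P ( [E [T [F [P c]]]] )]]] . [F [P c]]]]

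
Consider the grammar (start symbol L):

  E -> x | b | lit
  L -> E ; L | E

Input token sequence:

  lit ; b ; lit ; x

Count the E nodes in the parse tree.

[L [E lit] ; [L [E b] ; [L [E lit] ; [L [E x]]]]]

4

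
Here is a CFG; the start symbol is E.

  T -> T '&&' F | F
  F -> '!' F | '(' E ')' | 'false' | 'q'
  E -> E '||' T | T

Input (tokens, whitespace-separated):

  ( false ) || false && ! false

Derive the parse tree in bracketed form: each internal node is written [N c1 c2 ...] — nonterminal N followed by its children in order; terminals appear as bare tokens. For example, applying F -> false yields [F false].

[E [E [T [F ( [E [T [F false]]] )]]] || [T [T [F false]] && [F ! [F false]]]]

E
E || T
T || T
F || T
( E ) || T
( T ) || T
( F ) || T
( false ) || T
( false ) || T && F
( false ) || F && F
( false ) || false && F
( false ) || false && ! F
( false ) || false && ! false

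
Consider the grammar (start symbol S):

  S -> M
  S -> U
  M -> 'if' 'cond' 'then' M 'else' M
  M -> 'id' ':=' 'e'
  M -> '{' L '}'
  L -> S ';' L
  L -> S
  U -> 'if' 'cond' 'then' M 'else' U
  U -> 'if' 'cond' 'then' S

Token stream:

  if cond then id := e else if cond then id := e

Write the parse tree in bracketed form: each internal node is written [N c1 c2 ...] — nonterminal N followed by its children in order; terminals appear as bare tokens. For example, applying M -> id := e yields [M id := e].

[S [U if cond then [M id := e] else [U if cond then [S [M id := e]]]]]

S
U
if cond then M else U
if cond then id := e else U
if cond then id := e else if cond then S
if cond then id := e else if cond then M
if cond then id := e else if cond then id := e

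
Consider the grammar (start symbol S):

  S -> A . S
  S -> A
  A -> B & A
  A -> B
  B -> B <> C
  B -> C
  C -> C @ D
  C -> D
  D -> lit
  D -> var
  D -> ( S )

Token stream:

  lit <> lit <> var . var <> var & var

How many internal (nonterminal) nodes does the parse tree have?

[S [A [B [B [B [C [D lit]]] <> [C [D lit]]] <> [C [D var]]]] . [S [A [B [B [C [D var]]] <> [C [D var]]] & [A [B [C [D var]]]]]]]

23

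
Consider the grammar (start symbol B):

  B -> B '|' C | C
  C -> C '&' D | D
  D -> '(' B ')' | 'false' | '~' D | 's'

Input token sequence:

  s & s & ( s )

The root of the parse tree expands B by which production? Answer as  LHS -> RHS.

B -> C

[B [C [C [C [D s]] & [D s]] & [D ( [B [C [D s]]] )]]]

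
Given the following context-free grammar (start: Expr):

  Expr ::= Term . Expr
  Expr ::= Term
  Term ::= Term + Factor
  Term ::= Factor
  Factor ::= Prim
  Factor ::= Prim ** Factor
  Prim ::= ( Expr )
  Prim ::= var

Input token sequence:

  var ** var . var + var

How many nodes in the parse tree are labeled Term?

[Expr [Term [Factor [Prim var] ** [Factor [Prim var]]]] . [Expr [Term [Term [Factor [Prim var]]] + [Factor [Prim var]]]]]

3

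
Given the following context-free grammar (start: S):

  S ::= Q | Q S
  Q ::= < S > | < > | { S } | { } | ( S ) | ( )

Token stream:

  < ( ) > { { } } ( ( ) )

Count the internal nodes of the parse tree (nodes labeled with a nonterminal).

12

[S [Q < [S [Q ( )]] >] [S [Q { [S [Q { }]] }] [S [Q ( [S [Q ( )]] )]]]]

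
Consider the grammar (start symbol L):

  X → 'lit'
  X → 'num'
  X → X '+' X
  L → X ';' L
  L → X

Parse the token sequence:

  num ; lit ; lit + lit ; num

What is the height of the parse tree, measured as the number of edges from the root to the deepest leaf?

[L [X num] ; [L [X lit] ; [L [X [X lit] + [X lit]] ; [L [X num]]]]]

5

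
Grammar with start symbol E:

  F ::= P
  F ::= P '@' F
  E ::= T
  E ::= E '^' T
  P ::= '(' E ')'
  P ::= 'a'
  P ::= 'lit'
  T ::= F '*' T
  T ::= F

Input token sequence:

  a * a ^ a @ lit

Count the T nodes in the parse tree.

3

[E [E [T [F [P a]] * [T [F [P a]]]]] ^ [T [F [P a] @ [F [P lit]]]]]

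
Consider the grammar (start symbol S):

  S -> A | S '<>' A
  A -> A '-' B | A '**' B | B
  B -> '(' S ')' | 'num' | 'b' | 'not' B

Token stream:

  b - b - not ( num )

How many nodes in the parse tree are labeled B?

[S [A [A [A [B b]] - [B b]] - [B not [B ( [S [A [B num]]] )]]]]

5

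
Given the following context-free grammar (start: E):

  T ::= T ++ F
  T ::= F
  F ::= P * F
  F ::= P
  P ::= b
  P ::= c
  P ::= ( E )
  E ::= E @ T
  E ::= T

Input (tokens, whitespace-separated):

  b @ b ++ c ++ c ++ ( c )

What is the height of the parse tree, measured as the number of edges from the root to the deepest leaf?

[E [E [T [F [P b]]]] @ [T [T [T [T [F [P b]]] ++ [F [P c]]] ++ [F [P c]]] ++ [F [P ( [E [T [F [P c]]]] )]]]]

8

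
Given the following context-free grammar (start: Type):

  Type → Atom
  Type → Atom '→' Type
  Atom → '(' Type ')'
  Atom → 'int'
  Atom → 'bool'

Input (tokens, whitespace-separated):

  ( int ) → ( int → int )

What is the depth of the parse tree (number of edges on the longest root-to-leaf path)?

6

[Type [Atom ( [Type [Atom int]] )] → [Type [Atom ( [Type [Atom int] → [Type [Atom int]]] )]]]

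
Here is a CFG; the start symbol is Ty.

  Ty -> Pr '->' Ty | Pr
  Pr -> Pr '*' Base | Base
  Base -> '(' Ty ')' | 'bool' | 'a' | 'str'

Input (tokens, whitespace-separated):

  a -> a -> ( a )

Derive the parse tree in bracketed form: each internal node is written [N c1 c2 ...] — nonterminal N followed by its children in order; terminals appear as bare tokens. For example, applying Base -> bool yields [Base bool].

Ty
Pr -> Ty
Base -> Ty
a -> Ty
a -> Pr -> Ty
a -> Base -> Ty
a -> a -> Ty
a -> a -> Pr
a -> a -> Base
a -> a -> ( Ty )
a -> a -> ( Pr )
a -> a -> ( Base )
a -> a -> ( a )

[Ty [Pr [Base a]] -> [Ty [Pr [Base a]] -> [Ty [Pr [Base ( [Ty [Pr [Base a]]] )]]]]]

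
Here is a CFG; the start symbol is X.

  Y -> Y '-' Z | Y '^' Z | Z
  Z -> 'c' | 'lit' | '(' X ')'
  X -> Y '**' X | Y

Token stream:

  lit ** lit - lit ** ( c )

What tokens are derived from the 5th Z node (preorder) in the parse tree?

[X [Y [Z lit]] ** [X [Y [Y [Z lit]] - [Z lit]] ** [X [Y [Z ( [X [Y [Z c]]] )]]]]]

c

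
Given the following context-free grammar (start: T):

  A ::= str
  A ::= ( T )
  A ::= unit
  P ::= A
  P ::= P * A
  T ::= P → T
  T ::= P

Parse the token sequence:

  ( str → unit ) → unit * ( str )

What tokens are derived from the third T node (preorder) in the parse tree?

[T [P [A ( [T [P [A str]] → [T [P [A unit]]]] )]] → [T [P [P [A unit]] * [A ( [T [P [A str]]] )]]]]

unit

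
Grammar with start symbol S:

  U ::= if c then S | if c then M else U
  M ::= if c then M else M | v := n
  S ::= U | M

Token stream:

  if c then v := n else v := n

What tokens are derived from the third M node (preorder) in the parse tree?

v := n

[S [M if c then [M v := n] else [M v := n]]]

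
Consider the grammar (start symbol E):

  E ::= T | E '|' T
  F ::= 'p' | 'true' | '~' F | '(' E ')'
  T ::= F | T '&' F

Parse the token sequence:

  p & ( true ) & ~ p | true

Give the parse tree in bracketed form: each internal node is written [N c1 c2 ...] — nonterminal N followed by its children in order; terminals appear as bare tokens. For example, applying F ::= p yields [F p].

[E [E [T [T [T [F p]] & [F ( [E [T [F true]]] )]] & [F ~ [F p]]]] | [T [F true]]]

E
E | T
T | T
T & F | T
T & F & F | T
F & F & F | T
p & F & F | T
p & ( E ) & F | T
p & ( T ) & F | T
p & ( F ) & F | T
p & ( true ) & F | T
p & ( true ) & ~ F | T
p & ( true ) & ~ p | T
p & ( true ) & ~ p | F
p & ( true ) & ~ p | true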